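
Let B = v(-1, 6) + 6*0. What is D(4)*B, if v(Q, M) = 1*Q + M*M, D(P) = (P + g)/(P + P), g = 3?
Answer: 245/8 ≈ 30.625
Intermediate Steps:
D(P) = (3 + P)/(2*P) (D(P) = (P + 3)/(P + P) = (3 + P)/((2*P)) = (3 + P)*(1/(2*P)) = (3 + P)/(2*P))
v(Q, M) = Q + M**2
B = 35 (B = (-1 + 6**2) + 6*0 = (-1 + 36) + 0 = 35 + 0 = 35)
D(4)*B = ((1/2)*(3 + 4)/4)*35 = ((1/2)*(1/4)*7)*35 = (7/8)*35 = 245/8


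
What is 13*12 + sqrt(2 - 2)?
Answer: 156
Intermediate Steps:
13*12 + sqrt(2 - 2) = 156 + sqrt(0) = 156 + 0 = 156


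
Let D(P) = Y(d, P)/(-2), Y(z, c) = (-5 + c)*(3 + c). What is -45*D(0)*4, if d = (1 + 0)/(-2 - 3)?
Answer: -1350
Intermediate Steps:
d = -⅕ (d = 1/(-5) = 1*(-⅕) = -⅕ ≈ -0.20000)
D(P) = 15/2 + P - P²/2 (D(P) = (-15 + P² - 2*P)/(-2) = (-15 + P² - 2*P)*(-½) = 15/2 + P - P²/2)
-45*D(0)*4 = -45*(15/2 + 0 - ½*0²)*4 = -45*(15/2 + 0 - ½*0)*4 = -45*(15/2 + 0 + 0)*4 = -45*15/2*4 = -675/2*4 = -1350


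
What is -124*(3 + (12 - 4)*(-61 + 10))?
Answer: 50220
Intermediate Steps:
-124*(3 + (12 - 4)*(-61 + 10)) = -124*(3 + 8*(-51)) = -124*(3 - 408) = -124*(-405) = 50220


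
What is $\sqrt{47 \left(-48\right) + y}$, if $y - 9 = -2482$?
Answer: $i \sqrt{4729} \approx 68.768 i$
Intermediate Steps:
$y = -2473$ ($y = 9 - 2482 = -2473$)
$\sqrt{47 \left(-48\right) + y} = \sqrt{47 \left(-48\right) - 2473} = \sqrt{-2256 - 2473} = \sqrt{-4729} = i \sqrt{4729}$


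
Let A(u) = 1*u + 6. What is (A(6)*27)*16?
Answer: 5184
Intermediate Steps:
A(u) = 6 + u (A(u) = u + 6 = 6 + u)
(A(6)*27)*16 = ((6 + 6)*27)*16 = (12*27)*16 = 324*16 = 5184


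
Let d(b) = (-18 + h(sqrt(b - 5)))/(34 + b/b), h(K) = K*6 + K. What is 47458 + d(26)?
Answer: 1661012/35 + sqrt(21)/5 ≈ 47458.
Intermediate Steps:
h(K) = 7*K (h(K) = 6*K + K = 7*K)
d(b) = -18/35 + sqrt(-5 + b)/5 (d(b) = (-18 + 7*sqrt(b - 5))/(34 + b/b) = (-18 + 7*sqrt(-5 + b))/(34 + 1) = (-18 + 7*sqrt(-5 + b))/35 = (-18 + 7*sqrt(-5 + b))*(1/35) = -18/35 + sqrt(-5 + b)/5)
47458 + d(26) = 47458 + (-18/35 + sqrt(-5 + 26)/5) = 47458 + (-18/35 + sqrt(21)/5) = 1661012/35 + sqrt(21)/5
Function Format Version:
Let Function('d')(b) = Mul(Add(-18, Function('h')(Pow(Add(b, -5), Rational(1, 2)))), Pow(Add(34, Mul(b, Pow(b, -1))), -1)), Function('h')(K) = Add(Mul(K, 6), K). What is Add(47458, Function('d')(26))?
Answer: Add(Rational(1661012, 35), Mul(Rational(1, 5), Pow(21, Rational(1, 2)))) ≈ 47458.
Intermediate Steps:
Function('h')(K) = Mul(7, K) (Function('h')(K) = Add(Mul(6, K), K) = Mul(7, K))
Function('d')(b) = Add(Rational(-18, 35), Mul(Rational(1, 5), Pow(Add(-5, b), Rational(1, 2)))) (Function('d')(b) = Mul(Add(-18, Mul(7, Pow(Add(b, -5), Rational(1, 2)))), Pow(Add(34, Mul(b, Pow(b, -1))), -1)) = Mul(Add(-18, Mul(7, Pow(Add(-5, b), Rational(1, 2)))), Pow(Add(34, 1), -1)) = Mul(Add(-18, Mul(7, Pow(Add(-5, b), Rational(1, 2)))), Pow(35, -1)) = Mul(Add(-18, Mul(7, Pow(Add(-5, b), Rational(1, 2)))), Rational(1, 35)) = Add(Rational(-18, 35), Mul(Rational(1, 5), Pow(Add(-5, b), Rational(1, 2)))))
Add(47458, Function('d')(26)) = Add(47458, Add(Rational(-18, 35), Mul(Rational(1, 5), Pow(Add(-5, 26), Rational(1, 2))))) = Add(47458, Add(Rational(-18, 35), Mul(Rational(1, 5), Pow(21, Rational(1, 2))))) = Add(Rational(1661012, 35), Mul(Rational(1, 5), Pow(21, Rational(1, 2))))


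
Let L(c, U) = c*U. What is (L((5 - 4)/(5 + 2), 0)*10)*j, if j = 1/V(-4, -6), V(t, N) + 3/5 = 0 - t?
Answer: 0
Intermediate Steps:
V(t, N) = -⅗ - t (V(t, N) = -⅗ + (0 - t) = -⅗ - t)
L(c, U) = U*c
j = 5/17 (j = 1/(-⅗ - 1*(-4)) = 1/(-⅗ + 4) = 1/(17/5) = 5/17 ≈ 0.29412)
(L((5 - 4)/(5 + 2), 0)*10)*j = ((0*((5 - 4)/(5 + 2)))*10)*(5/17) = ((0*(1/7))*10)*(5/17) = ((0*(1*(⅐)))*10)*(5/17) = ((0*(⅐))*10)*(5/17) = (0*10)*(5/17) = 0*(5/17) = 0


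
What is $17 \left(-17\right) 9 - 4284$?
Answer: $-6885$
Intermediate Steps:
$17 \left(-17\right) 9 - 4284 = \left(-289\right) 9 - 4284 = -2601 - 4284 = -6885$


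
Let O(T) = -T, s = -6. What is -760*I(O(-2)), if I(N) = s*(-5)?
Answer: -22800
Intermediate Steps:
I(N) = 30 (I(N) = -6*(-5) = 30)
-760*I(O(-2)) = -760*30 = -22800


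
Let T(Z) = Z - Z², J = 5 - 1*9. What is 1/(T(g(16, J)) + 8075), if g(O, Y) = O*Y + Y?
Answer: 1/3383 ≈ 0.00029560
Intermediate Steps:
J = -4 (J = 5 - 9 = -4)
g(O, Y) = Y + O*Y
1/(T(g(16, J)) + 8075) = 1/((-4*(1 + 16))*(1 - (-4)*(1 + 16)) + 8075) = 1/((-4*17)*(1 - (-4)*17) + 8075) = 1/(-68*(1 - 1*(-68)) + 8075) = 1/(-68*(1 + 68) + 8075) = 1/(-68*69 + 8075) = 1/(-4692 + 8075) = 1/3383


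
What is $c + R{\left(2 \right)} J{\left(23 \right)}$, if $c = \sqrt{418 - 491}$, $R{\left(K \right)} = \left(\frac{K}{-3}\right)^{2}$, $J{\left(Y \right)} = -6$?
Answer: $- \frac{8}{3} + i \sqrt{73} \approx -2.6667 + 8.544 i$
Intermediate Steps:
$R{\left(K \right)} = \frac{K^{2}}{9}$ ($R{\left(K \right)} = \left(K \left(- \frac{1}{3}\right)\right)^{2} = \left(- \frac{K}{3}\right)^{2} = \frac{K^{2}}{9}$)
$c = i \sqrt{73}$ ($c = \sqrt{-73} = i \sqrt{73} \approx 8.544 i$)
$c + R{\left(2 \right)} J{\left(23 \right)} = i \sqrt{73} + \frac{2^{2}}{9} \left(-6\right) = i \sqrt{73} + \frac{1}{9} \cdot 4 \left(-6\right) = i \sqrt{73} + \frac{4}{9} \left(-6\right) = i \sqrt{73} - \frac{8}{3} = - \frac{8}{3} + i \sqrt{73}$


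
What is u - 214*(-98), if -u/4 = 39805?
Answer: -138248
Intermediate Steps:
u = -159220 (u = -4*39805 = -159220)
u - 214*(-98) = -159220 - 214*(-98) = -159220 - 1*(-20972) = -159220 + 20972 = -138248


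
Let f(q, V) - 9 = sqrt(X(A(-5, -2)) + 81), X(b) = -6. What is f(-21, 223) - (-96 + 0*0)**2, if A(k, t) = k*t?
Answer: -9207 + 5*sqrt(3) ≈ -9198.3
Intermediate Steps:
f(q, V) = 9 + 5*sqrt(3) (f(q, V) = 9 + sqrt(-6 + 81) = 9 + sqrt(75) = 9 + 5*sqrt(3))
f(-21, 223) - (-96 + 0*0)**2 = (9 + 5*sqrt(3)) - (-96 + 0*0)**2 = (9 + 5*sqrt(3)) - (-96 + 0)**2 = (9 + 5*sqrt(3)) - 1*(-96)**2 = (9 + 5*sqrt(3)) - 1*9216 = (9 + 5*sqrt(3)) - 9216 = -9207 + 5*sqrt(3)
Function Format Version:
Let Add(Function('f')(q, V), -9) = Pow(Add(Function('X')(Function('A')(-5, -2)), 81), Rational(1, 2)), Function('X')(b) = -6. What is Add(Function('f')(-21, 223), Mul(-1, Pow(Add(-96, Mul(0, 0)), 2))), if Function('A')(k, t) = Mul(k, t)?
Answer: Add(-9207, Mul(5, Pow(3, Rational(1, 2)))) ≈ -9198.3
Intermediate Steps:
Function('f')(q, V) = Add(9, Mul(5, Pow(3, Rational(1, 2)))) (Function('f')(q, V) = Add(9, Pow(Add(-6, 81), Rational(1, 2))) = Add(9, Pow(75, Rational(1, 2))) = Add(9, Mul(5, Pow(3, Rational(1, 2)))))
Add(Function('f')(-21, 223), Mul(-1, Pow(Add(-96, Mul(0, 0)), 2))) = Add(Add(9, Mul(5, Pow(3, Rational(1, 2)))), Mul(-1, Pow(Add(-96, Mul(0, 0)), 2))) = Add(Add(9, Mul(5, Pow(3, Rational(1, 2)))), Mul(-1, Pow(Add(-96, 0), 2))) = Add(Add(9, Mul(5, Pow(3, Rational(1, 2)))), Mul(-1, Pow(-96, 2))) = Add(Add(9, Mul(5, Pow(3, Rational(1, 2)))), Mul(-1, 9216)) = Add(Add(9, Mul(5, Pow(3, Rational(1, 2)))), -9216) = Add(-9207, Mul(5, Pow(3, Rational(1, 2))))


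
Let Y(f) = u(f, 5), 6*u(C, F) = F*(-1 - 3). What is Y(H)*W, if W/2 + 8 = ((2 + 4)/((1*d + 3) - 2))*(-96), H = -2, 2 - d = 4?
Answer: -11360/3 ≈ -3786.7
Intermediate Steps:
u(C, F) = -2*F/3 (u(C, F) = (F*(-1 - 3))/6 = (F*(-4))/6 = (-4*F)/6 = -2*F/3)
d = -2 (d = 2 - 1*4 = 2 - 4 = -2)
Y(f) = -10/3 (Y(f) = -⅔*5 = -10/3)
W = 1136 (W = -16 + 2*(((2 + 4)/((1*(-2) + 3) - 2))*(-96)) = -16 + 2*((6/((-2 + 3) - 2))*(-96)) = -16 + 2*((6/(1 - 2))*(-96)) = -16 + 2*((6/(-1))*(-96)) = -16 + 2*((6*(-1))*(-96)) = -16 + 2*(-6*(-96)) = -16 + 2*576 = -16 + 1152 = 1136)
Y(H)*W = -10/3*1136 = -11360/3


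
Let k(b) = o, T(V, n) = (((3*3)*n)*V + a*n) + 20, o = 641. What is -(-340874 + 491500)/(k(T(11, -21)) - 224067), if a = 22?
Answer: 10759/15959 ≈ 0.67416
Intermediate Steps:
T(V, n) = 20 + 22*n + 9*V*n (T(V, n) = (((3*3)*n)*V + 22*n) + 20 = ((9*n)*V + 22*n) + 20 = (9*V*n + 22*n) + 20 = (22*n + 9*V*n) + 20 = 20 + 22*n + 9*V*n)
k(b) = 641
-(-340874 + 491500)/(k(T(11, -21)) - 224067) = -(-340874 + 491500)/(641 - 224067) = -150626/(-223426) = -150626*(-1)/223426 = -1*(-10759/15959) = 10759/15959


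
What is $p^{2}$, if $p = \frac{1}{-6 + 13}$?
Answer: $\frac{1}{49} \approx 0.020408$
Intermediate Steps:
$p = \frac{1}{7} \approx 0.14286$
$p^{2} = \left(\frac{1}{7}\right)^{2} = \frac{1}{49}$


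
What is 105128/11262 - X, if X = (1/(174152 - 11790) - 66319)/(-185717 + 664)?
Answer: 1518682777155917/169186633872366 ≈ 8.9764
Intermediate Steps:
X = 10767685477/30045575186 (X = (1/162362 - 66319)/(-185053) = (1/162362 - 66319)*(-1/185053) = -10767685477/162362*(-1/185053) = 10767685477/30045575186 ≈ 0.35838)
105128/11262 - X = 105128/11262 - 1*10767685477/30045575186 = 105128*(1/11262) - 10767685477/30045575186 = 52564/5631 - 10767685477/30045575186 = 1518682777155917/169186633872366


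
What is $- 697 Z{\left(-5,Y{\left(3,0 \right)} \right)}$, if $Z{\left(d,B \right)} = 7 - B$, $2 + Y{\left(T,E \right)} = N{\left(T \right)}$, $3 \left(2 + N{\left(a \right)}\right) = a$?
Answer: $-6970$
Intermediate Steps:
$N{\left(a \right)} = -2 + \frac{a}{3}$
$Y{\left(T,E \right)} = -4 + \frac{T}{3}$ ($Y{\left(T,E \right)} = -2 + \left(-2 + \frac{T}{3}\right) = -4 + \frac{T}{3}$)
$- 697 Z{\left(-5,Y{\left(3,0 \right)} \right)} = - 697 \left(7 - \left(-4 + \frac{1}{3} \cdot 3\right)\right) = - 697 \left(7 - \left(-4 + 1\right)\right) = - 697 \left(7 - -3\right) = - 697 \left(7 + 3\right) = \left(-697\right) 10 = -6970$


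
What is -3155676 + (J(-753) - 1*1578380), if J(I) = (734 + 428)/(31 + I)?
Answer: -1708994797/361 ≈ -4.7341e+6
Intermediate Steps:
J(I) = 1162/(31 + I)
-3155676 + (J(-753) - 1*1578380) = -3155676 + (1162/(31 - 753) - 1*1578380) = -3155676 + (1162/(-722) - 1578380) = -3155676 + (1162*(-1/722) - 1578380) = -3155676 + (-581/361 - 1578380) = -3155676 - 569795761/361 = -1708994797/361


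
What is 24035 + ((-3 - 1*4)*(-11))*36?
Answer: 26807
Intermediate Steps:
24035 + ((-3 - 1*4)*(-11))*36 = 24035 + ((-3 - 4)*(-11))*36 = 24035 - 7*(-11)*36 = 24035 + 77*36 = 24035 + 2772 = 26807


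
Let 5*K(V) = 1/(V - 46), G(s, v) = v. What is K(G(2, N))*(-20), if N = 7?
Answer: 4/39 ≈ 0.10256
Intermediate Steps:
K(V) = 1/(5*(-46 + V)) (K(V) = 1/(5*(V - 46)) = 1/(5*(-46 + V)))
K(G(2, N))*(-20) = (1/(5*(-46 + 7)))*(-20) = ((⅕)/(-39))*(-20) = ((⅕)*(-1/39))*(-20) = -1/195*(-20) = 4/39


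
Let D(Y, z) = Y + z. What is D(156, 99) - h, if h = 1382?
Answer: -1127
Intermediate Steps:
D(156, 99) - h = (156 + 99) - 1*1382 = 255 - 1382 = -1127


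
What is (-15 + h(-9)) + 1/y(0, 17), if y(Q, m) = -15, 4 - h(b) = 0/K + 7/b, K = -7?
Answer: -463/45 ≈ -10.289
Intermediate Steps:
h(b) = 4 - 7/b (h(b) = 4 - (0/(-7) + 7/b) = 4 - (0*(-⅐) + 7/b) = 4 - (0 + 7/b) = 4 - 7/b)
(-15 + h(-9)) + 1/y(0, 17) = (-15 + (4 - 7/(-9))) + 1/(-15) = (-15 + (4 - 7*(-⅑))) - 1/15 = (-15 + (4 + 7/9)) - 1/15 = (-15 + 43/9) - 1/15 = -92/9 - 1/15 = -463/45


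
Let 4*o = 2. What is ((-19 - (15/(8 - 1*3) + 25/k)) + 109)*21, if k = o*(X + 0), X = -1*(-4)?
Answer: 3129/2 ≈ 1564.5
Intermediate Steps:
o = ½ (o = (¼)*2 = ½ ≈ 0.50000)
X = 4
k = 2 (k = (4 + 0)/2 = (½)*4 = 2)
((-19 - (15/(8 - 1*3) + 25/k)) + 109)*21 = ((-19 - (15/(8 - 1*3) + 25/2)) + 109)*21 = ((-19 - (15/(8 - 3) + 25*(½))) + 109)*21 = ((-19 - (15/5 + 25/2)) + 109)*21 = ((-19 - (15*(⅕) + 25/2)) + 109)*21 = ((-19 - (3 + 25/2)) + 109)*21 = ((-19 - 1*31/2) + 109)*21 = ((-19 - 31/2) + 109)*21 = (-69/2 + 109)*21 = (149/2)*21 = 3129/2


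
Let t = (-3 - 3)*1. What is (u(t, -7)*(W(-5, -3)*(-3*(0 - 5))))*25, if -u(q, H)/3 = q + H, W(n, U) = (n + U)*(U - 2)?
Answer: 585000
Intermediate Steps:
W(n, U) = (-2 + U)*(U + n) (W(n, U) = (U + n)*(-2 + U) = (-2 + U)*(U + n))
t = -6 (t = -6*1 = -6)
u(q, H) = -3*H - 3*q (u(q, H) = -3*(q + H) = -3*(H + q) = -3*H - 3*q)
(u(t, -7)*(W(-5, -3)*(-3*(0 - 5))))*25 = ((-3*(-7) - 3*(-6))*(((-3)**2 - 2*(-3) - 2*(-5) - 3*(-5))*(-3*(0 - 5))))*25 = ((21 + 18)*((9 + 6 + 10 + 15)*(-3*(-5))))*25 = (39*(40*15))*25 = (39*600)*25 = 23400*25 = 585000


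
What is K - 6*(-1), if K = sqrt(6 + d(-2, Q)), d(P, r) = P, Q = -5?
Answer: 8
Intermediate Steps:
K = 2 (K = sqrt(6 - 2) = sqrt(4) = 2)
K - 6*(-1) = 2 - 6*(-1) = 2 + 6 = 8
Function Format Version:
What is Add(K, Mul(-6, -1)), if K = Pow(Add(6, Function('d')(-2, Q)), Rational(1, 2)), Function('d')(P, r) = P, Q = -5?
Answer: 8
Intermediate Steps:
K = 2 (K = Pow(Add(6, -2), Rational(1, 2)) = Pow(4, Rational(1, 2)) = 2)
Add(K, Mul(-6, -1)) = Add(2, Mul(-6, -1)) = Add(2, 6) = 8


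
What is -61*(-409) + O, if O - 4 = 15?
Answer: 24968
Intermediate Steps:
O = 19 (O = 4 + 15 = 19)
-61*(-409) + O = -61*(-409) + 19 = 24949 + 19 = 24968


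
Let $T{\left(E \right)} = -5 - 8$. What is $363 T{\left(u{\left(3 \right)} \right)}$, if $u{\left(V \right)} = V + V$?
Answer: $-4719$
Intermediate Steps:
$u{\left(V \right)} = 2 V$
$T{\left(E \right)} = -13$ ($T{\left(E \right)} = -5 - 8 = -13$)
$363 T{\left(u{\left(3 \right)} \right)} = 363 \left(-13\right) = -4719$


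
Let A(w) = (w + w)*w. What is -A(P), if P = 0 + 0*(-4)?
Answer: 0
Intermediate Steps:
P = 0 (P = 0 + 0 = 0)
A(w) = 2*w**2 (A(w) = (2*w)*w = 2*w**2)
-A(P) = -2*0**2 = -2*0 = -1*0 = 0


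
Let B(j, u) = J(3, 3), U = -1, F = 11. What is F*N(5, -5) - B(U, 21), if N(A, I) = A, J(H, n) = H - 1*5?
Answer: 57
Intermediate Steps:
J(H, n) = -5 + H (J(H, n) = H - 5 = -5 + H)
B(j, u) = -2 (B(j, u) = -5 + 3 = -2)
F*N(5, -5) - B(U, 21) = 11*5 - 1*(-2) = 55 + 2 = 57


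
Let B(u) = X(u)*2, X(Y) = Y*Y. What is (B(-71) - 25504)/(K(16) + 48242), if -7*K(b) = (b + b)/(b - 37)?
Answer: -1133517/3545803 ≈ -0.31968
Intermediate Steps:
X(Y) = Y²
B(u) = 2*u² (B(u) = u²*2 = 2*u²)
K(b) = -2*b/(7*(-37 + b)) (K(b) = -(b + b)/(7*(b - 37)) = -2*b/(7*(-37 + b)))
(B(-71) - 25504)/(K(16) + 48242) = (2*(-71)² - 25504)/(-2*16/(-259 + 7*16) + 48242) = (2*5041 - 25504)/(-2*16/(-259 + 112) + 48242) = (10082 - 25504)/(-2*16/(-147) + 48242) = -15422/(-2*16*(-1/147) + 48242) = -15422/(32/147 + 48242) = -15422/7091606/147 = -15422*147/7091606 = -1133517/3545803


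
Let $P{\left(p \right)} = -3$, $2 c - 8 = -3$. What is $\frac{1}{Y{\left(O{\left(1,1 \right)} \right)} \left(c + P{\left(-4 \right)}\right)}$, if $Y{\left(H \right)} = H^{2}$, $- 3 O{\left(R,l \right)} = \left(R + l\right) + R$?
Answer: $-2$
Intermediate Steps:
$O{\left(R,l \right)} = - \frac{2 R}{3} - \frac{l}{3}$ ($O{\left(R,l \right)} = - \frac{\left(R + l\right) + R}{3} = - \frac{l + 2 R}{3} = - \frac{2 R}{3} - \frac{l}{3}$)
$c = \frac{5}{2}$ ($c = 4 + \frac{1}{2} \left(-3\right) = 4 - \frac{3}{2} = \frac{5}{2} \approx 2.5$)
$\frac{1}{Y{\left(O{\left(1,1 \right)} \right)} \left(c + P{\left(-4 \right)}\right)} = \frac{1}{\left(\left(- \frac{2}{3}\right) 1 - \frac{1}{3}\right)^{2} \left(\frac{5}{2} - 3\right)} = \frac{1}{\left(- \frac{2}{3} - \frac{1}{3}\right)^{2} \left(- \frac{1}{2}\right)} = \frac{1}{\left(-1\right)^{2} \left(- \frac{1}{2}\right)} = \frac{1}{1 \left(- \frac{1}{2}\right)} = \frac{1}{- \frac{1}{2}} = -2$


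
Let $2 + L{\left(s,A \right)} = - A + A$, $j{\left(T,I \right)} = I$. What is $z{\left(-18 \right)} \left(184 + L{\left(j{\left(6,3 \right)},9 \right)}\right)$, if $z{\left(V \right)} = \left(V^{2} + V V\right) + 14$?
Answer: $120484$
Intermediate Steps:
$L{\left(s,A \right)} = -2$ ($L{\left(s,A \right)} = -2 + \left(- A + A\right) = -2 + 0 = -2$)
$z{\left(V \right)} = 14 + 2 V^{2}$ ($z{\left(V \right)} = \left(V^{2} + V^{2}\right) + 14 = 2 V^{2} + 14 = 14 + 2 V^{2}$)
$z{\left(-18 \right)} \left(184 + L{\left(j{\left(6,3 \right)},9 \right)}\right) = \left(14 + 2 \left(-18\right)^{2}\right) \left(184 - 2\right) = \left(14 + 2 \cdot 324\right) 182 = \left(14 + 648\right) 182 = 662 \cdot 182 = 120484$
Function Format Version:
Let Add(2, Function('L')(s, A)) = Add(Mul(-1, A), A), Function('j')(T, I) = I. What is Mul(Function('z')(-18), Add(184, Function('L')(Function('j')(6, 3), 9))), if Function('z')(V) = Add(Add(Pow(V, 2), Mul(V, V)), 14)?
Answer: 120484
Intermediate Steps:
Function('L')(s, A) = -2 (Function('L')(s, A) = Add(-2, Add(Mul(-1, A), A)) = Add(-2, 0) = -2)
Function('z')(V) = Add(14, Mul(2, Pow(V, 2))) (Function('z')(V) = Add(Add(Pow(V, 2), Pow(V, 2)), 14) = Add(Mul(2, Pow(V, 2)), 14) = Add(14, Mul(2, Pow(V, 2))))
Mul(Function('z')(-18), Add(184, Function('L')(Function('j')(6, 3), 9))) = Mul(Add(14, Mul(2, Pow(-18, 2))), Add(184, -2)) = Mul(Add(14, Mul(2, 324)), 182) = Mul(Add(14, 648), 182) = Mul(662, 182) = 120484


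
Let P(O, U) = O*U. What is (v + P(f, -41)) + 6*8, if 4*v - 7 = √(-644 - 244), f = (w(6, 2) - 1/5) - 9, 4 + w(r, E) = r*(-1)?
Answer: 16739/20 + I*√222/2 ≈ 836.95 + 7.4498*I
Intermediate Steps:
w(r, E) = -4 - r (w(r, E) = -4 + r*(-1) = -4 - r)
f = -96/5 (f = ((-4 - 1*6) - 1/5) - 9 = ((-4 - 6) - 1*⅕) - 9 = (-10 - ⅕) - 9 = -51/5 - 9 = -96/5 ≈ -19.200)
v = 7/4 + I*√222/2 (v = 7/4 + √(-644 - 244)/4 = 7/4 + √(-888)/4 = 7/4 + (2*I*√222)/4 = 7/4 + I*√222/2 ≈ 1.75 + 7.4498*I)
(v + P(f, -41)) + 6*8 = ((7/4 + I*√222/2) - 96/5*(-41)) + 6*8 = ((7/4 + I*√222/2) + 3936/5) + 48 = (15779/20 + I*√222/2) + 48 = 16739/20 + I*√222/2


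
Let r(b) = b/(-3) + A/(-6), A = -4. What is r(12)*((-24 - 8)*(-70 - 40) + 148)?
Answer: -36680/3 ≈ -12227.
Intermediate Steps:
r(b) = ⅔ - b/3 (r(b) = b/(-3) - 4/(-6) = b*(-⅓) - 4*(-⅙) = -b/3 + ⅔ = ⅔ - b/3)
r(12)*((-24 - 8)*(-70 - 40) + 148) = (⅔ - ⅓*12)*((-24 - 8)*(-70 - 40) + 148) = (⅔ - 4)*(-32*(-110) + 148) = -10*(3520 + 148)/3 = -10/3*3668 = -36680/3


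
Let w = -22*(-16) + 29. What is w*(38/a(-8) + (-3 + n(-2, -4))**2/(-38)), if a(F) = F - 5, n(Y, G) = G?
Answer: -792861/494 ≈ -1605.0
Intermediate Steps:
a(F) = -5 + F
w = 381 (w = 352 + 29 = 381)
w*(38/a(-8) + (-3 + n(-2, -4))**2/(-38)) = 381*(38/(-5 - 8) + (-3 - 4)**2/(-38)) = 381*(38/(-13) + (-7)**2*(-1/38)) = 381*(38*(-1/13) + 49*(-1/38)) = 381*(-38/13 - 49/38) = 381*(-2081/494) = -792861/494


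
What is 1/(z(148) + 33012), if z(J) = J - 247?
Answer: 1/32913 ≈ 3.0383e-5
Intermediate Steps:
z(J) = -247 + J
1/(z(148) + 33012) = 1/((-247 + 148) + 33012) = 1/(-99 + 33012) = 1/32913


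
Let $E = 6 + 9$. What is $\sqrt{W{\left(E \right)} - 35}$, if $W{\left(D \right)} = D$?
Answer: $2 i \sqrt{5} \approx 4.4721 i$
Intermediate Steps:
$E = 15$
$\sqrt{W{\left(E \right)} - 35} = \sqrt{15 - 35} = \sqrt{-20} = 2 i \sqrt{5}$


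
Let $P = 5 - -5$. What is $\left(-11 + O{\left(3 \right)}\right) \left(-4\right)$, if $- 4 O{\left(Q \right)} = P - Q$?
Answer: $51$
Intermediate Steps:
$P = 10$ ($P = 5 + 5 = 10$)
$O{\left(Q \right)} = - \frac{5}{2} + \frac{Q}{4}$ ($O{\left(Q \right)} = - \frac{10 - Q}{4} = - \frac{5}{2} + \frac{Q}{4}$)
$\left(-11 + O{\left(3 \right)}\right) \left(-4\right) = \left(-11 + \left(- \frac{5}{2} + \frac{1}{4} \cdot 3\right)\right) \left(-4\right) = \left(-11 + \left(- \frac{5}{2} + \frac{3}{4}\right)\right) \left(-4\right) = \left(-11 - \frac{7}{4}\right) \left(-4\right) = \left(- \frac{51}{4}\right) \left(-4\right) = 51$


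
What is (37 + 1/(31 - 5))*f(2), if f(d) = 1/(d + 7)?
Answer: 107/26 ≈ 4.1154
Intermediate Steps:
f(d) = 1/(7 + d)
(37 + 1/(31 - 5))*f(2) = (37 + 1/(31 - 5))/(7 + 2) = (37 + 1/26)/9 = (37 + 1/26)*(⅑) = (963/26)*(⅑) = 107/26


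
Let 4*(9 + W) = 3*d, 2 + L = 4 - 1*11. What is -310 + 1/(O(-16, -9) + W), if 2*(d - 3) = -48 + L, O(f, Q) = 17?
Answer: -27598/89 ≈ -310.09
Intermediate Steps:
L = -9 (L = -2 + (4 - 1*11) = -2 + (4 - 11) = -2 - 7 = -9)
d = -51/2 (d = 3 + (-48 - 9)/2 = 3 + (½)*(-57) = 3 - 57/2 = -51/2 ≈ -25.500)
W = -225/8 (W = -9 + (3*(-51/2))/4 = -9 + (¼)*(-153/2) = -9 - 153/8 = -225/8 ≈ -28.125)
-310 + 1/(O(-16, -9) + W) = -310 + 1/(17 - 225/8) = -310 + 1/(-89/8) = -310 - 8/89 = -27598/89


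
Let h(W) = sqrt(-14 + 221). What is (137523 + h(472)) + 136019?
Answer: 273542 + 3*sqrt(23) ≈ 2.7356e+5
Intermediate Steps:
h(W) = 3*sqrt(23) (h(W) = sqrt(207) = 3*sqrt(23))
(137523 + h(472)) + 136019 = (137523 + 3*sqrt(23)) + 136019 = 273542 + 3*sqrt(23)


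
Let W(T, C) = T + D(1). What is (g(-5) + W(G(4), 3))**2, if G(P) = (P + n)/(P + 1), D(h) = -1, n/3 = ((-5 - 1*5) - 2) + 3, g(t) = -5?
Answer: 2809/25 ≈ 112.36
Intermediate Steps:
n = -27 (n = 3*(((-5 - 1*5) - 2) + 3) = 3*(((-5 - 5) - 2) + 3) = 3*((-10 - 2) + 3) = 3*(-12 + 3) = 3*(-9) = -27)
G(P) = (-27 + P)/(1 + P) (G(P) = (P - 27)/(P + 1) = (-27 + P)/(1 + P))
W(T, C) = -1 + T (W(T, C) = T - 1 = -1 + T)
(g(-5) + W(G(4), 3))**2 = (-5 + (-1 + (-27 + 4)/(1 + 4)))**2 = (-5 + (-1 - 23/5))**2 = (-5 - 28/5)**2 = (-53/5)**2 = 2809/25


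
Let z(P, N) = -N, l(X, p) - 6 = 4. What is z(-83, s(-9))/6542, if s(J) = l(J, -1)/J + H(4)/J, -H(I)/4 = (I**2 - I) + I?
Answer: -3/3271 ≈ -0.00091715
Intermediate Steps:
l(X, p) = 10 (l(X, p) = 6 + 4 = 10)
H(I) = -4*I**2 (H(I) = -4*((I**2 - I) + I) = -4*I**2)
s(J) = -54/J (s(J) = 10/J + (-4*4**2)/J = 10/J + (-4*16)/J = 10/J - 64/J = -54/J)
z(-83, s(-9))/6542 = -(-54)/(-9)/6542 = -(-54)*(-1)/9*(1/6542) = -1*6*(1/6542) = -6*1/6542 = -3/3271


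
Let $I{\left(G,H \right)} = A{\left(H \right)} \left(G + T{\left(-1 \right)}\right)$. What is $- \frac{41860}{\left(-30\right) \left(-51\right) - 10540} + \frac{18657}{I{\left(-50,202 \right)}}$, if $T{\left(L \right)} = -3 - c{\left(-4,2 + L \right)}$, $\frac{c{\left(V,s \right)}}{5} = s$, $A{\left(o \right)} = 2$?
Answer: $- \frac{16324381}{104516} \approx -156.19$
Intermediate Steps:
$c{\left(V,s \right)} = 5 s$
$T{\left(L \right)} = -13 - 5 L$ ($T{\left(L \right)} = -3 - 5 \left(2 + L\right) = -3 - \left(10 + 5 L\right) = -13 - 5 L$)
$I{\left(G,H \right)} = -16 + 2 G$ ($I{\left(G,H \right)} = 2 \left(G - 8\right) = 2 \left(-8 + G\right) = -16 + 2 G$)
$- \frac{41860}{\left(-30\right) \left(-51\right) - 10540} + \frac{18657}{I{\left(-50,202 \right)}} = - \frac{41860}{\left(-30\right) \left(-51\right) - 10540} + \frac{18657}{-16 + 2 \left(-50\right)} = - \frac{41860}{1530 - 10540} + \frac{18657}{-16 - 100} = - \frac{41860}{-9010} + \frac{18657}{-116} = \left(-41860\right) \left(- \frac{1}{9010}\right) + 18657 \left(- \frac{1}{116}\right) = \frac{4186}{901} - \frac{18657}{116} = - \frac{16324381}{104516}$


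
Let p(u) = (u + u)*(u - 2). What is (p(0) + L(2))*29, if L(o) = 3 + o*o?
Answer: 203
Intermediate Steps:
L(o) = 3 + o**2
p(u) = 2*u*(-2 + u) (p(u) = (2*u)*(-2 + u) = 2*u*(-2 + u))
(p(0) + L(2))*29 = (2*0*(-2 + 0) + (3 + 2**2))*29 = (2*0*(-2) + (3 + 4))*29 = (0 + 7)*29 = 7*29 = 203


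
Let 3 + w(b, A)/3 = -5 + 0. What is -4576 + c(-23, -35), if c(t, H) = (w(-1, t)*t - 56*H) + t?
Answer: -2087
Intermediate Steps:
w(b, A) = -24 (w(b, A) = -9 + 3*(-5 + 0) = -9 + 3*(-5) = -9 - 15 = -24)
c(t, H) = -56*H - 23*t (c(t, H) = (-24*t - 56*H) + t = (-56*H - 24*t) + t = -56*H - 23*t)
-4576 + c(-23, -35) = -4576 + (-56*(-35) - 23*(-23)) = -4576 + (1960 + 529) = -4576 + 2489 = -2087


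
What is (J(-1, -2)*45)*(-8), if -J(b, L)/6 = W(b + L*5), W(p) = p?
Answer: -23760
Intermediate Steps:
J(b, L) = -30*L - 6*b (J(b, L) = -6*(b + L*5) = -6*(b + 5*L) = -30*L - 6*b)
(J(-1, -2)*45)*(-8) = ((-30*(-2) - 6*(-1))*45)*(-8) = ((60 + 6)*45)*(-8) = (66*45)*(-8) = 2970*(-8) = -23760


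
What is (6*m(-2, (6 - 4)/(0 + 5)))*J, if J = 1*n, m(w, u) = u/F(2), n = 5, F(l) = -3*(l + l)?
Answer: -1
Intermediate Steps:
F(l) = -6*l
m(w, u) = -u/12 (m(w, u) = u/((-6*2)) = u/(-12) = u*(-1/12) = -u/12)
J = 5 (J = 1*5 = 5)
(6*m(-2, (6 - 4)/(0 + 5)))*J = (6*(-(6 - 4)/(12*(0 + 5))))*5 = (6*(-1/(6*5)))*5 = (6*(-1/12*2/5))*5 = (6*(-1/30))*5 = -1/5*5 = -1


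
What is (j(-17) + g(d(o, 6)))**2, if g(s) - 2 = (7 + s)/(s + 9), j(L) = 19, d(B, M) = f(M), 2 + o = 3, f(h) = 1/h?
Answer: 1435204/3025 ≈ 474.45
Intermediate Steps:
o = 1 (o = -2 + 3 = 1)
d(B, M) = 1/M
g(s) = 2 + (7 + s)/(9 + s) (g(s) = 2 + (7 + s)/(s + 9) = 2 + (7 + s)/(9 + s))
(j(-17) + g(d(o, 6)))**2 = (19 + (25 + 3/6)/(9 + 1/6))**2 = (19 + (25 + 3*(1/6))/(9 + 1/6))**2 = (19 + (25 + 1/2)/(55/6))**2 = (19 + (6/55)*(51/2))**2 = (19 + 153/55)**2 = (1198/55)**2 = 1435204/3025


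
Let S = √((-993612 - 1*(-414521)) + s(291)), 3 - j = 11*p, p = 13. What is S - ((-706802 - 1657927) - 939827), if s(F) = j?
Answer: 3304556 + 9*I*√7151 ≈ 3.3046e+6 + 761.07*I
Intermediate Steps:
j = -140 (j = 3 - 11*13 = 3 - 1*143 = 3 - 143 = -140)
s(F) = -140
S = 9*I*√7151 (S = √((-993612 - 1*(-414521)) - 140) = √((-993612 + 414521) - 140) = √(-579091 - 140) = √(-579231) = 9*I*√7151 ≈ 761.07*I)
S - ((-706802 - 1657927) - 939827) = 9*I*√7151 - ((-706802 - 1657927) - 939827) = 9*I*√7151 - (-2364729 - 939827) = 9*I*√7151 - 1*(-3304556) = 9*I*√7151 + 3304556 = 3304556 + 9*I*√7151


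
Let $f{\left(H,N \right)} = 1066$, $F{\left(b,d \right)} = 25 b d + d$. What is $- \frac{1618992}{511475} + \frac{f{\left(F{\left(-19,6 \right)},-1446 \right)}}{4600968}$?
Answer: $- \frac{3724192575953}{1176640053900} \approx -3.1651$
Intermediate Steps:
$F{\left(b,d \right)} = d + 25 b d$ ($F{\left(b,d \right)} = 25 b d + d = d + 25 b d$)
$- \frac{1618992}{511475} + \frac{f{\left(F{\left(-19,6 \right)},-1446 \right)}}{4600968} = - \frac{1618992}{511475} + \frac{1066}{4600968} = \left(-1618992\right) \frac{1}{511475} + 1066 \cdot \frac{1}{4600968} = - \frac{1618992}{511475} + \frac{533}{2300484} = - \frac{3724192575953}{1176640053900}$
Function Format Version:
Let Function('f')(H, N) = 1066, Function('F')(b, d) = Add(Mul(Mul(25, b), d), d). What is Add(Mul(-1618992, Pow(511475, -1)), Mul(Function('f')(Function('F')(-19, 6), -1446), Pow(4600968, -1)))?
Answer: Rational(-3724192575953, 1176640053900) ≈ -3.1651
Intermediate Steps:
Function('F')(b, d) = Add(d, Mul(25, b, d)) (Function('F')(b, d) = Add(Mul(25, b, d), d) = Add(d, Mul(25, b, d)))
Add(Mul(-1618992, Pow(511475, -1)), Mul(Function('f')(Function('F')(-19, 6), -1446), Pow(4600968, -1))) = Add(Mul(-1618992, Pow(511475, -1)), Mul(1066, Pow(4600968, -1))) = Add(Mul(-1618992, Rational(1, 511475)), Mul(1066, Rational(1, 4600968))) = Add(Rational(-1618992, 511475), Rational(533, 2300484)) = Rational(-3724192575953, 1176640053900)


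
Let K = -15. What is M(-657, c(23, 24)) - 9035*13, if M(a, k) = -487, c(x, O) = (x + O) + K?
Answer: -117942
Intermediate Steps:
c(x, O) = -15 + O + x (c(x, O) = (x + O) - 15 = (O + x) - 15 = -15 + O + x)
M(-657, c(23, 24)) - 9035*13 = -487 - 9035*13 = -487 - 1*117455 = -487 - 117455 = -117942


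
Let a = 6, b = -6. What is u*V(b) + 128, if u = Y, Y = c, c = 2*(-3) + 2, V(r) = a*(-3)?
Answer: 200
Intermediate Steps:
V(r) = -18 (V(r) = 6*(-3) = -18)
c = -4 (c = -6 + 2 = -4)
Y = -4
u = -4
u*V(b) + 128 = -4*(-18) + 128 = 72 + 128 = 200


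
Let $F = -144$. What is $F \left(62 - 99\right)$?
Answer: $5328$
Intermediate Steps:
$F \left(62 - 99\right) = - 144 \left(62 - 99\right) = \left(-144\right) \left(-37\right) = 5328$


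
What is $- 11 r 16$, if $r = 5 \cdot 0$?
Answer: $0$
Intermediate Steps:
$r = 0$
$- 11 r 16 = \left(-11\right) 0 \cdot 16 = 0 \cdot 16 = 0$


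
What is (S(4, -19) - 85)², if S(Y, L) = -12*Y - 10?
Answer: 20449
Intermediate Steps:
S(Y, L) = -10 - 12*Y
(S(4, -19) - 85)² = ((-10 - 12*4) - 85)² = ((-10 - 48) - 85)² = (-58 - 85)² = (-143)² = 20449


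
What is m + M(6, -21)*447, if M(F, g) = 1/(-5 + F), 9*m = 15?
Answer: 1346/3 ≈ 448.67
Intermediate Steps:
m = 5/3 (m = (⅑)*15 = 5/3 ≈ 1.6667)
m + M(6, -21)*447 = 5/3 + 447/(-5 + 6) = 5/3 + 447/1 = 5/3 + 1*447 = 5/3 + 447 = 1346/3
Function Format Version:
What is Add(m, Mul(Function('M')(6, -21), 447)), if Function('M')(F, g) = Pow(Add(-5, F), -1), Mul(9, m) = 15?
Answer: Rational(1346, 3) ≈ 448.67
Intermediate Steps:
m = Rational(5, 3) (m = Mul(Rational(1, 9), 15) = Rational(5, 3) ≈ 1.6667)
Add(m, Mul(Function('M')(6, -21), 447)) = Add(Rational(5, 3), Mul(Pow(Add(-5, 6), -1), 447)) = Add(Rational(5, 3), Mul(Pow(1, -1), 447)) = Add(Rational(5, 3), Mul(1, 447)) = Add(Rational(5, 3), 447) = Rational(1346, 3)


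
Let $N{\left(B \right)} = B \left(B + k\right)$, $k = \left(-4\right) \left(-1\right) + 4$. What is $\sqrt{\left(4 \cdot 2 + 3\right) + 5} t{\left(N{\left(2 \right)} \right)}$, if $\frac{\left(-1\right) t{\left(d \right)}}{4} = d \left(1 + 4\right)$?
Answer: $-1600$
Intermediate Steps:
$k = 8$ ($k = 4 + 4 = 8$)
$N{\left(B \right)} = B \left(8 + B\right)$ ($N{\left(B \right)} = B \left(B + 8\right) = B \left(8 + B\right)$)
$t{\left(d \right)} = - 20 d$ ($t{\left(d \right)} = - 4 d \left(1 + 4\right) = - 4 d 5 = - 4 \cdot 5 d = - 20 d$)
$\sqrt{\left(4 \cdot 2 + 3\right) + 5} t{\left(N{\left(2 \right)} \right)} = \sqrt{\left(4 \cdot 2 + 3\right) + 5} \left(- 20 \cdot 2 \left(8 + 2\right)\right) = \sqrt{\left(8 + 3\right) + 5} \left(- 20 \cdot 2 \cdot 10\right) = \sqrt{11 + 5} \left(\left(-20\right) 20\right) = \sqrt{16} \left(-400\right) = 4 \left(-400\right) = -1600$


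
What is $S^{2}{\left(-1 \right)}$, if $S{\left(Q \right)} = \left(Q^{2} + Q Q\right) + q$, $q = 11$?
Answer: $169$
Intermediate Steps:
$S{\left(Q \right)} = 11 + 2 Q^{2}$ ($S{\left(Q \right)} = \left(Q^{2} + Q Q\right) + 11 = \left(Q^{2} + Q^{2}\right) + 11 = 2 Q^{2} + 11 = 11 + 2 Q^{2}$)
$S^{2}{\left(-1 \right)} = \left(11 + 2 \left(-1\right)^{2}\right)^{2} = \left(11 + 2 \cdot 1\right)^{2} = \left(11 + 2\right)^{2} = 13^{2} = 169$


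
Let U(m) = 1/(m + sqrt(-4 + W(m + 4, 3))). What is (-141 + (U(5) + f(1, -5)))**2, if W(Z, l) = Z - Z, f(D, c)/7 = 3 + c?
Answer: 20160096/841 + 17960*I/841 ≈ 23972.0 + 21.356*I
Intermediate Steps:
f(D, c) = 21 + 7*c (f(D, c) = 7*(3 + c) = 21 + 7*c)
W(Z, l) = 0
U(m) = 1/(m + 2*I) (U(m) = 1/(m + sqrt(-4 + 0)) = 1/(m + sqrt(-4)) = 1/(m + 2*I))
(-141 + (U(5) + f(1, -5)))**2 = (-141 + (1/(5 + 2*I) + (21 + 7*(-5))))**2 = (-141 + ((5 - 2*I)/29 + (21 - 35)))**2 = (-141 + ((5 - 2*I)/29 - 14))**2 = (-141 + (-14 + (5 - 2*I)/29))**2 = (-155 + (5 - 2*I)/29)**2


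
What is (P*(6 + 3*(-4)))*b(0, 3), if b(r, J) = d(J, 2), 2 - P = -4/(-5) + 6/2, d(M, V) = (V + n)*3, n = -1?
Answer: 162/5 ≈ 32.400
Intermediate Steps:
d(M, V) = -3 + 3*V (d(M, V) = (V - 1)*3 = (-1 + V)*3 = -3 + 3*V)
P = -9/5 (P = 2 - (-4/(-5) + 6/2) = 2 - (-4*(-1/5) + 6*(1/2)) = 2 - (4/5 + 3) = 2 - 1*19/5 = 2 - 19/5 = -9/5 ≈ -1.8000)
b(r, J) = 3 (b(r, J) = -3 + 3*2 = -3 + 6 = 3)
(P*(6 + 3*(-4)))*b(0, 3) = -9*(6 + 3*(-4))/5*3 = -9*(6 - 12)/5*3 = -9/5*(-6)*3 = (54/5)*3 = 162/5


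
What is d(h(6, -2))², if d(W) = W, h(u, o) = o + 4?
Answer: 4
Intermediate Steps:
h(u, o) = 4 + o
d(h(6, -2))² = (4 - 2)² = 2² = 4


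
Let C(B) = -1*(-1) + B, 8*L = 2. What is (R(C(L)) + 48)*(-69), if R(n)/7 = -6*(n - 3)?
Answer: -16767/2 ≈ -8383.5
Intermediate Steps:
L = 1/4 (L = (1/8)*2 = 1/4 ≈ 0.25000)
C(B) = 1 + B
R(n) = 126 - 42*n (R(n) = 7*(-6*(n - 3)) = 7*(-6*(-3 + n)) = 7*(18 - 6*n) = 126 - 42*n)
(R(C(L)) + 48)*(-69) = ((126 - 42*(1 + 1/4)) + 48)*(-69) = ((126 - 42*5/4) + 48)*(-69) = ((126 - 105/2) + 48)*(-69) = (147/2 + 48)*(-69) = (243/2)*(-69) = -16767/2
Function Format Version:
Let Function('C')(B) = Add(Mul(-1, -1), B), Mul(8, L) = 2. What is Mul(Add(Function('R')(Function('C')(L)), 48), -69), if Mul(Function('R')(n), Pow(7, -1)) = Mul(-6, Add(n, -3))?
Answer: Rational(-16767, 2) ≈ -8383.5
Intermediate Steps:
L = Rational(1, 4) (L = Mul(Rational(1, 8), 2) = Rational(1, 4) ≈ 0.25000)
Function('C')(B) = Add(1, B)
Function('R')(n) = Add(126, Mul(-42, n)) (Function('R')(n) = Mul(7, Mul(-6, Add(n, -3))) = Mul(7, Mul(-6, Add(-3, n))) = Mul(7, Add(18, Mul(-6, n))) = Add(126, Mul(-42, n)))
Mul(Add(Function('R')(Function('C')(L)), 48), -69) = Mul(Add(Add(126, Mul(-42, Add(1, Rational(1, 4)))), 48), -69) = Mul(Add(Add(126, Mul(-42, Rational(5, 4))), 48), -69) = Mul(Add(Add(126, Rational(-105, 2)), 48), -69) = Mul(Add(Rational(147, 2), 48), -69) = Mul(Rational(243, 2), -69) = Rational(-16767, 2)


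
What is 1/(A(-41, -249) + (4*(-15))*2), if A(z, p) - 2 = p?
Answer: -1/367 ≈ -0.0027248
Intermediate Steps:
A(z, p) = 2 + p
1/(A(-41, -249) + (4*(-15))*2) = 1/((2 - 249) + (4*(-15))*2) = 1/(-247 - 60*2) = 1/(-247 - 120) = 1/(-367) = -1/367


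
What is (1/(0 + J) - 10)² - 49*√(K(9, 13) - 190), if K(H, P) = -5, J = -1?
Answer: 121 - 49*I*√195 ≈ 121.0 - 684.25*I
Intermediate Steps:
(1/(0 + J) - 10)² - 49*√(K(9, 13) - 190) = (1/(0 - 1) - 10)² - 49*√(-5 - 190) = (1/(-1) - 10)² - 49*I*√195 = (-1 - 10)² - 49*I*√195 = (-11)² - 49*I*√195 = 121 - 49*I*√195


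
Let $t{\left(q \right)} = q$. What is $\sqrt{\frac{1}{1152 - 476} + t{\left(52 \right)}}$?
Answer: $\frac{\sqrt{35153}}{26} \approx 7.2112$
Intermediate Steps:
$\sqrt{\frac{1}{1152 - 476} + t{\left(52 \right)}} = \sqrt{\frac{1}{1152 - 476} + 52} = \sqrt{\frac{1}{676} + 52} = \sqrt{\frac{35153}{676}} = \frac{\sqrt{35153}}{26}$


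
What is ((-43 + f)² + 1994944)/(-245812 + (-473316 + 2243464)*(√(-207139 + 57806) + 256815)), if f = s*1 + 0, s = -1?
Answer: 56736392040002440/12916369520545560324681 - 220923321140*I*√149333/12916369520545560324681 ≈ 4.3926e-6 - 6.6097e-9*I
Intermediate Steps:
f = -1 (f = -1*1 + 0 = -1 + 0 = -1)
((-43 + f)² + 1994944)/(-245812 + (-473316 + 2243464)*(√(-207139 + 57806) + 256815)) = ((-43 - 1)² + 1994944)/(-245812 + (-473316 + 2243464)*(√(-207139 + 57806) + 256815)) = ((-44)² + 1994944)/(-245812 + 1770148*(√(-149333) + 256815)) = (1936 + 1994944)/(-245812 + 1770148*(I*√149333 + 256815)) = 1996880/(-245812 + 1770148*(256815 + I*√149333)) = 1996880/(-245812 + (454600558620 + 1770148*I*√149333)) = 1996880/(454600312808 + 1770148*I*√149333)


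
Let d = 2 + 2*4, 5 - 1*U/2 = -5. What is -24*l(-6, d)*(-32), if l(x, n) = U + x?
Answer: 10752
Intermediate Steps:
U = 20 (U = 10 - 2*(-5) = 10 + 10 = 20)
d = 10 (d = 2 + 8 = 10)
l(x, n) = 20 + x
-24*l(-6, d)*(-32) = -24*(20 - 6)*(-32) = -24*14*(-32) = -336*(-32) = 10752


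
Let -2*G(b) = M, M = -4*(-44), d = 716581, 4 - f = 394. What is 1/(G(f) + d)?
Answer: 1/716493 ≈ 1.3957e-6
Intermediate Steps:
f = -390 (f = 4 - 1*394 = 4 - 394 = -390)
M = 176
G(b) = -88 (G(b) = -1/2*176 = -88)
1/(G(f) + d) = 1/(-88 + 716581) = 1/716493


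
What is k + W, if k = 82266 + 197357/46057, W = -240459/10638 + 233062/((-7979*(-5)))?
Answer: 6783912920322481/82475651610 ≈ 82254.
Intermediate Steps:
W = -2371266083/141467670 (W = -240459*1/10638 + 233062/39895 = -80153/3546 + 233062*(1/39895) = -80153/3546 + 233062/39895 = -2371266083/141467670 ≈ -16.762)
k = 3789122519/46057 (k = 82266 + 197357*(1/46057) = 82266 + 197357/46057 = 3789122519/46057 ≈ 82270.)
k + W = 3789122519/46057 - 2371266083/141467670 = 6783912920322481/82475651610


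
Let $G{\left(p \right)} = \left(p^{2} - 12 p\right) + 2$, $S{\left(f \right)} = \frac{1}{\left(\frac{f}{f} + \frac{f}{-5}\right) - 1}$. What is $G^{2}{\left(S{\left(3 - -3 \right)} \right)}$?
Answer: $\frac{208849}{1296} \approx 161.15$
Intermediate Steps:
$S{\left(f \right)} = - \frac{5}{f}$ ($S{\left(f \right)} = \frac{1}{\left(1 + f \left(- \frac{1}{5}\right)\right) - 1} = \frac{1}{\left(1 - \frac{f}{5}\right) - 1} = \frac{1}{\left(- \frac{1}{5}\right) f} = - \frac{5}{f}$)
$G{\left(p \right)} = 2 + p^{2} - 12 p$
$G^{2}{\left(S{\left(3 - -3 \right)} \right)} = \left(2 + \left(- \frac{5}{3 - -3}\right)^{2} - 12 \left(- \frac{5}{3 - -3}\right)\right)^{2} = \left(2 + \left(- \frac{5}{3 + 3}\right)^{2} - 12 \left(- \frac{5}{3 + 3}\right)\right)^{2} = \left(2 + \left(- \frac{5}{6}\right)^{2} - 12 \left(- \frac{5}{6}\right)\right)^{2} = \left(2 + \left(\left(-5\right) \frac{1}{6}\right)^{2} - 12 \left(\left(-5\right) \frac{1}{6}\right)\right)^{2} = \left(2 + \left(- \frac{5}{6}\right)^{2} - -10\right)^{2} = \left(2 + \frac{25}{36} + 10\right)^{2} = \left(\frac{457}{36}\right)^{2} = \frac{208849}{1296}$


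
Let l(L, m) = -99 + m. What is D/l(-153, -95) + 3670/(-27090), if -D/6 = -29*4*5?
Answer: -4749259/262773 ≈ -18.074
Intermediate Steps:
D = 3480 (D = -6*(-29*4)*5 = -(-696)*5 = -6*(-580) = 3480)
D/l(-153, -95) + 3670/(-27090) = 3480/(-99 - 95) + 3670/(-27090) = 3480/(-194) + 3670*(-1/27090) = 3480*(-1/194) - 367/2709 = -1740/97 - 367/2709 = -4749259/262773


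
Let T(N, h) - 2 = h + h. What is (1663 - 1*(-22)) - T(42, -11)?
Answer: 1705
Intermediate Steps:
T(N, h) = 2 + 2*h (T(N, h) = 2 + (h + h) = 2 + 2*h)
(1663 - 1*(-22)) - T(42, -11) = (1663 - 1*(-22)) - (2 + 2*(-11)) = (1663 + 22) - (2 - 22) = 1685 - 1*(-20) = 1685 + 20 = 1705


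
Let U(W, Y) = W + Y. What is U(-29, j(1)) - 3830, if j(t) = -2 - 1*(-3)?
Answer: -3858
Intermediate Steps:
j(t) = 1 (j(t) = -2 + 3 = 1)
U(-29, j(1)) - 3830 = (-29 + 1) - 3830 = -28 - 3830 = -3858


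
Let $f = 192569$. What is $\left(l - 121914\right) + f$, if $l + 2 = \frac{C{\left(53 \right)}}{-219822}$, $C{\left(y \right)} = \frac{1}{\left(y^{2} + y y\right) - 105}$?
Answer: $\frac{85622864801957}{1211878686} \approx 70653.0$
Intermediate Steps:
$C{\left(y \right)} = \frac{1}{-105 + 2 y^{2}}$ ($C{\left(y \right)} = \frac{1}{\left(y^{2} + y^{2}\right) - 105} = \frac{1}{2 y^{2} - 105} = \frac{1}{-105 + 2 y^{2}}$)
$l = - \frac{2423757373}{1211878686}$ ($l = -2 + \frac{1}{\left(-105 + 2 \cdot 53^{2}\right) \left(-219822\right)} = -2 + \frac{1}{-105 + 2 \cdot 2809} \left(- \frac{1}{219822}\right) = -2 + \frac{1}{-105 + 5618} \left(- \frac{1}{219822}\right) = -2 + \frac{1}{5513} \left(- \frac{1}{219822}\right) = -2 - \frac{1}{1211878686} = - \frac{2423757373}{1211878686} \approx -2.0$)
$\left(l - 121914\right) + f = \left(- \frac{2423757373}{1211878686} - 121914\right) + 192569 = - \frac{147747401882377}{1211878686} + 192569 = \frac{85622864801957}{1211878686}$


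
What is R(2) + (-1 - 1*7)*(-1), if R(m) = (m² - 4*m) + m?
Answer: 6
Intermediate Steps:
R(m) = m² - 3*m
R(2) + (-1 - 1*7)*(-1) = 2*(-3 + 2) + (-1 - 1*7)*(-1) = 2*(-1) + (-1 - 7)*(-1) = -2 - 8*(-1) = -2 + 8 = 6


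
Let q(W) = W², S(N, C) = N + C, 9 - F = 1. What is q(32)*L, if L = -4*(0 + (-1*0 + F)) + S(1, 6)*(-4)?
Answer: -61440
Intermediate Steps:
F = 8 (F = 9 - 1*1 = 9 - 1 = 8)
S(N, C) = C + N
L = -60 (L = -4*(0 + (-1*0 + 8)) + (6 + 1)*(-4) = -4*(0 + (0 + 8)) + 7*(-4) = -4*(0 + 8) - 28 = -4*8 - 28 = -32 - 28 = -60)
q(32)*L = 32²*(-60) = 1024*(-60) = -61440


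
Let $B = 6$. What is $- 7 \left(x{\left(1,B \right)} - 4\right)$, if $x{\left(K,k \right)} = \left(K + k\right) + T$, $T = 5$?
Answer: $-56$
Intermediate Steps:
$x{\left(K,k \right)} = 5 + K + k$ ($x{\left(K,k \right)} = \left(K + k\right) + 5 = 5 + K + k$)
$- 7 \left(x{\left(1,B \right)} - 4\right) = - 7 \left(\left(5 + 1 + 6\right) - 4\right) = - 7 \left(12 - 4\right) = \left(-7\right) 8 = -56$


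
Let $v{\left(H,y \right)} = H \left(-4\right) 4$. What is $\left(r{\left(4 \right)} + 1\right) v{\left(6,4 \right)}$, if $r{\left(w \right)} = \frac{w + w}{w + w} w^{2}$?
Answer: $-1632$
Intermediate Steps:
$r{\left(w \right)} = w^{2}$ ($r{\left(w \right)} = \frac{2 w}{2 w} w^{2} = 2 w \frac{1}{2 w} w^{2} = 1 w^{2} = w^{2}$)
$v{\left(H,y \right)} = - 16 H$ ($v{\left(H,y \right)} = - 4 H 4 = - 16 H$)
$\left(r{\left(4 \right)} + 1\right) v{\left(6,4 \right)} = \left(4^{2} + 1\right) \left(\left(-16\right) 6\right) = \left(16 + 1\right) \left(-96\right) = 17 \left(-96\right) = -1632$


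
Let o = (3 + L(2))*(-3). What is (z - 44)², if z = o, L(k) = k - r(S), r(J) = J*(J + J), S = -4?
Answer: 1369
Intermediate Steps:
r(J) = 2*J² (r(J) = J*(2*J) = 2*J²)
L(k) = -32 + k (L(k) = k - 2*(-4)² = k - 2*16 = k - 1*32 = k - 32 = -32 + k)
o = 81 (o = (3 + (-32 + 2))*(-3) = (3 - 30)*(-3) = -27*(-3) = 81)
z = 81
(z - 44)² = (81 - 44)² = 37² = 1369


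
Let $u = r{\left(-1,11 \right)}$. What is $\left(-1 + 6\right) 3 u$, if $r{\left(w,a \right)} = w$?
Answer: $-15$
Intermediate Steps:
$u = -1$
$\left(-1 + 6\right) 3 u = \left(-1 + 6\right) 3 \left(-1\right) = 5 \cdot 3 \left(-1\right) = 15 \left(-1\right) = -15$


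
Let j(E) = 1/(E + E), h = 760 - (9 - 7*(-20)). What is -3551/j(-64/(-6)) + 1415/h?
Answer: -138854059/1833 ≈ -75752.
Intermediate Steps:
h = 611 (h = 760 - (9 + 140) = 760 - 1*149 = 760 - 149 = 611)
j(E) = 1/(2*E)
-3551/j(-64/(-6)) + 1415/h = -3551/(1/(2*((-64/(-6))))) + 1415/611 = -3551/(1/(2*((-64*(-⅙))))) + 1415*(1/611) = -3551/(1/(2*(32/3))) + 1415/611 = -3551/((½)*(3/32)) + 1415/611 = -3551/3/64 + 1415/611 = -3551*64/3 + 1415/611 = -227264/3 + 1415/611 = -138854059/1833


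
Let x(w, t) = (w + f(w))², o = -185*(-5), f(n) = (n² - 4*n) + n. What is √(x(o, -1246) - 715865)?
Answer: 2*√182232758690 ≈ 8.5378e+5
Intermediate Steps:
f(n) = n² - 3*n
o = 925
x(w, t) = (w + w*(-3 + w))²
√(x(o, -1246) - 715865) = √(925²*(-2 + 925)² - 715865) = √(855625*923² - 715865) = √(855625*851929 - 715865) = √(728931750625 - 715865) = √728931034760 = 2*√182232758690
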